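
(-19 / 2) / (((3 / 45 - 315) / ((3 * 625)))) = 534375 / 9448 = 56.56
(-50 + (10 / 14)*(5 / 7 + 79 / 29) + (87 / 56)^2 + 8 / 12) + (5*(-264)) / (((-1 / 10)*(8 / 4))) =1788560071 / 272832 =6555.54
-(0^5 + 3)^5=-243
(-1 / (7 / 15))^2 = 225 / 49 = 4.59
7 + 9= 16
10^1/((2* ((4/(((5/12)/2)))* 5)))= 5/96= 0.05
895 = 895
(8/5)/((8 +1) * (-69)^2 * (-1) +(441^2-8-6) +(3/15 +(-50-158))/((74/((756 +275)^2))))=-592/1048317819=-0.00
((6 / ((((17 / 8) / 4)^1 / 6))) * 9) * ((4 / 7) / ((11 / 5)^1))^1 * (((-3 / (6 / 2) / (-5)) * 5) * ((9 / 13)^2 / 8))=2099520 / 221221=9.49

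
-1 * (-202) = 202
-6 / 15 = -0.40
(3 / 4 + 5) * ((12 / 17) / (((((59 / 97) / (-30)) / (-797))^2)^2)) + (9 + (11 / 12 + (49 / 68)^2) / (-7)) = 11403614592001036745654440769137 / 1176644222544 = 9691642021872592415.41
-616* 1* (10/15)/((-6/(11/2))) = 3388/9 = 376.44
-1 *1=-1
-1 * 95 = -95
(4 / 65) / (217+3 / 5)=0.00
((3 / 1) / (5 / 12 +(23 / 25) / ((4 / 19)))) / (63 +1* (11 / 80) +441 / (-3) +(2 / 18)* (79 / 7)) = -1134000 / 149468573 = -0.01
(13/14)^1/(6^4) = 13/18144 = 0.00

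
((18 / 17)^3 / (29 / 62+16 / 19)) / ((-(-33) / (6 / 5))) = 13740192 / 416941745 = 0.03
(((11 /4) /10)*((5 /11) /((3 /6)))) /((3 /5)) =5 /12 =0.42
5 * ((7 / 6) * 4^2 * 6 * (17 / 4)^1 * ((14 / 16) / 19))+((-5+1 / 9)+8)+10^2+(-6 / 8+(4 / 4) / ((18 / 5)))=145175 / 684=212.24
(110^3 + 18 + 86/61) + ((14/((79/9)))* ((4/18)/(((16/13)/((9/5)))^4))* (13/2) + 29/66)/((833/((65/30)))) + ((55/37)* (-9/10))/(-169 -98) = 71346586670625725587310887/53602963521085440000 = 1331019.44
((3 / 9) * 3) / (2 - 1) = 1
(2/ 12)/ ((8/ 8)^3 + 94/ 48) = 4/ 71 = 0.06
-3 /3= -1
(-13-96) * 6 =-654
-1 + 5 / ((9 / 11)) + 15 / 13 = 6.26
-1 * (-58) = 58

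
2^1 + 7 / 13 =2.54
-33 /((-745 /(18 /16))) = 297 /5960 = 0.05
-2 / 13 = -0.15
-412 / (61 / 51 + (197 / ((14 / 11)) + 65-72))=-294168 / 106373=-2.77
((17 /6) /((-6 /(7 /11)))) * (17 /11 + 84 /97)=-0.72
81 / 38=2.13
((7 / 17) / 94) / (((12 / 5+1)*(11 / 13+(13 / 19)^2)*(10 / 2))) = 32851 / 167559888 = 0.00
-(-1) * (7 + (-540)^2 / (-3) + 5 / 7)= -680346 / 7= -97192.29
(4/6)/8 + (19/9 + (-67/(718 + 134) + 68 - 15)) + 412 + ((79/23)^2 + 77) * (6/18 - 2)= 107872313/338031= 319.12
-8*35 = -280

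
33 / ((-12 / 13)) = -143 / 4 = -35.75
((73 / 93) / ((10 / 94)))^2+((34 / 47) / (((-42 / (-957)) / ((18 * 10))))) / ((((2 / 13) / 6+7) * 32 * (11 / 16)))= 717669696928 / 9745909425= 73.64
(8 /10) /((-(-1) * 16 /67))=3.35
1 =1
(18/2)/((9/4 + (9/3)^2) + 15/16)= 48/65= 0.74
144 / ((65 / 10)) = 288 / 13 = 22.15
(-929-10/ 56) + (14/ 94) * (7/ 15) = -929.11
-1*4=-4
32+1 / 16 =513 / 16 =32.06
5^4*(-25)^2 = 390625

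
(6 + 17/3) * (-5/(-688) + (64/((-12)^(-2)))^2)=2045226516655/2064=990904320.08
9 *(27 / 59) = 243 / 59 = 4.12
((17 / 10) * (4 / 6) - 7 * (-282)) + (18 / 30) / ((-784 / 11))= 23227469 / 11760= 1975.12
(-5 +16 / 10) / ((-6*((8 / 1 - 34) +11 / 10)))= -17 / 747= -0.02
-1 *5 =-5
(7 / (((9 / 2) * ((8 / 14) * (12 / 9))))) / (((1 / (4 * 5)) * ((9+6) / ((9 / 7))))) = 7 / 2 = 3.50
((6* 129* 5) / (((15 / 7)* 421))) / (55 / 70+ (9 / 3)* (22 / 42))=8428 / 4631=1.82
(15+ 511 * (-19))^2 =93973636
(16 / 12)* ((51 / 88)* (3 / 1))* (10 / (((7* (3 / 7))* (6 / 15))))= 425 / 22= 19.32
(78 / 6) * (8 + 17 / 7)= 949 / 7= 135.57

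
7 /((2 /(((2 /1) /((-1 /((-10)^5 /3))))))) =700000 /3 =233333.33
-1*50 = -50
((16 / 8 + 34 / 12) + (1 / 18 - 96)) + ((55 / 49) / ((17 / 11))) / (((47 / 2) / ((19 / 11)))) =-32085010 / 352359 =-91.06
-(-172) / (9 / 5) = 860 / 9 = 95.56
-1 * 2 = -2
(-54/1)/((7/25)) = -1350/7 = -192.86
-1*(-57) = 57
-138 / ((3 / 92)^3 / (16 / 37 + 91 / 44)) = -12151815584 / 1221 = -9952346.92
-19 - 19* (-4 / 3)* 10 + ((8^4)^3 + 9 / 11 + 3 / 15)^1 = 11338713700273 / 165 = 68719476971.35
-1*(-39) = 39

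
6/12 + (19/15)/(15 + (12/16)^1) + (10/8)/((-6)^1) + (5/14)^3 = 19339/46305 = 0.42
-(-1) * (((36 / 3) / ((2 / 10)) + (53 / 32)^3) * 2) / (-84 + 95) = 2114957 / 180224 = 11.74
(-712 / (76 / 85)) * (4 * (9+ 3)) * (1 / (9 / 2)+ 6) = -13556480 / 57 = -237832.98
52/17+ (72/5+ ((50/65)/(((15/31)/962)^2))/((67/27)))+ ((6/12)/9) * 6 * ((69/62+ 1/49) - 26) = 63597878057521/51904230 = 1225292.78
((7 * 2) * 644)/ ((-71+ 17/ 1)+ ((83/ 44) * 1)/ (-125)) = -49588000/ 297083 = -166.92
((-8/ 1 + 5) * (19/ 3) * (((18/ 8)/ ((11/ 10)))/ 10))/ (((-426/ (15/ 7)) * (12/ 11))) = 285/ 15904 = 0.02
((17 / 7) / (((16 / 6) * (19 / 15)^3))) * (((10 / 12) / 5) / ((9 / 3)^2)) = 6375 / 768208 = 0.01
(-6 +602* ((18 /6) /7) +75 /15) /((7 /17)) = 4369 /7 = 624.14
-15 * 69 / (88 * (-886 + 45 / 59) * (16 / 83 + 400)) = 1689465 / 50888594944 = 0.00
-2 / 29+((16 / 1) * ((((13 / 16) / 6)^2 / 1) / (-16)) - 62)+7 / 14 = -16460069 / 267264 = -61.59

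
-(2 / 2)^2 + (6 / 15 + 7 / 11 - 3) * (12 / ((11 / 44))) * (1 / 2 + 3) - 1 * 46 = -20729 / 55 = -376.89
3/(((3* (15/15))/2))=2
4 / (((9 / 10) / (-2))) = -80 / 9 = -8.89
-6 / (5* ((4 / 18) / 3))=-81 / 5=-16.20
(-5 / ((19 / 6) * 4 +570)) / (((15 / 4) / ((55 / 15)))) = -11 / 1311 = -0.01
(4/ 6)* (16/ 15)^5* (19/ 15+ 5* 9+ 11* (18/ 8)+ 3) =68.14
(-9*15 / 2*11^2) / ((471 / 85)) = -462825 / 314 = -1473.96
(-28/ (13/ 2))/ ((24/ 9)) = -21/ 13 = -1.62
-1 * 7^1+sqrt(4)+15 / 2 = 5 / 2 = 2.50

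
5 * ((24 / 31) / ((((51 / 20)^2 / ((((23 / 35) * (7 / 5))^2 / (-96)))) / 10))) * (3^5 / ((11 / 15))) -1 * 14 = -3093646 / 98549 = -31.39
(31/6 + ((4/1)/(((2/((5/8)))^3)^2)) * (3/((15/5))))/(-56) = -65058587/704643072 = -0.09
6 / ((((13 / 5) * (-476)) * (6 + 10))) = -0.00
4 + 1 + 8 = 13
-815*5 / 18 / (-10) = 815 / 36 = 22.64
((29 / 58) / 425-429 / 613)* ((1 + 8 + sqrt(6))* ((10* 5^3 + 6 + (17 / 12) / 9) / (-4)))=9877415921* sqrt(6) / 45018720 + 9877415921 / 5002080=2512.10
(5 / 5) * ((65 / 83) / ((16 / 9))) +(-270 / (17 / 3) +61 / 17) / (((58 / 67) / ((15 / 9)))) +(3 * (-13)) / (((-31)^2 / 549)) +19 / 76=-200860117669 / 1887511632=-106.42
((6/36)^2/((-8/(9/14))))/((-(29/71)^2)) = 5041/376768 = 0.01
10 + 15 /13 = 145 /13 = 11.15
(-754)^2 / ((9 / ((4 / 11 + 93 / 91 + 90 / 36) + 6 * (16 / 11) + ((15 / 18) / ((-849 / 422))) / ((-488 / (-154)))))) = 84895051113067 / 107669331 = 788479.41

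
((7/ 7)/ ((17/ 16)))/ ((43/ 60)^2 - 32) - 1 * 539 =-1038692813/ 1926967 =-539.03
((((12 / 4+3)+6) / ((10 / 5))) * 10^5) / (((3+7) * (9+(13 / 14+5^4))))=280000 / 2963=94.50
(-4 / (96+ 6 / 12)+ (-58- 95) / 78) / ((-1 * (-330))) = -10051 / 1655940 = -0.01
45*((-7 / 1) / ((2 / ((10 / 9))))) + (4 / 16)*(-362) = -531 / 2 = -265.50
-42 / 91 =-6 / 13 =-0.46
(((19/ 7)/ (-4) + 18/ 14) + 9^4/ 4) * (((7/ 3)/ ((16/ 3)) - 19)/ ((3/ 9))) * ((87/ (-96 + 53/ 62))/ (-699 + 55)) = -13800584061/ 106370768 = -129.74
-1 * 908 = -908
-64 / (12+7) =-3.37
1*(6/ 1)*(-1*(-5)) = 30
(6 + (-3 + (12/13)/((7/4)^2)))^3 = 9300746727/258474853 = 35.98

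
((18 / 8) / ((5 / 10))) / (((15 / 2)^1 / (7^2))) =147 / 5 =29.40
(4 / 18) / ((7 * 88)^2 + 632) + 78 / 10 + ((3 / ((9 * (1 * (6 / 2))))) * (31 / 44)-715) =-16630049639 / 23517945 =-707.12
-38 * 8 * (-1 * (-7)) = -2128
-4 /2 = -2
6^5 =7776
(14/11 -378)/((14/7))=-2072/11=-188.36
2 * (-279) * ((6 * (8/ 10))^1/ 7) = -382.63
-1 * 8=-8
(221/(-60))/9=-221/540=-0.41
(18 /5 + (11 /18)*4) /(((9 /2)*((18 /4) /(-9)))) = -1088 /405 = -2.69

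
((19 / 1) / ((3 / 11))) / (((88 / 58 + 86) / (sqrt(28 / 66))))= 551 * sqrt(462) / 22842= 0.52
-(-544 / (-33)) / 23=-544 / 759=-0.72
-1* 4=-4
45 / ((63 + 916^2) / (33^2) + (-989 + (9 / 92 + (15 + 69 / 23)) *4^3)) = 1127115 / 23539214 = 0.05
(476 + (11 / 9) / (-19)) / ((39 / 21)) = 569695 / 2223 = 256.27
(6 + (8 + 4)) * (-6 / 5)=-108 / 5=-21.60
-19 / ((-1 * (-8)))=-19 / 8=-2.38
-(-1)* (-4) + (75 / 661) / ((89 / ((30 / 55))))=-2588026 / 647119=-4.00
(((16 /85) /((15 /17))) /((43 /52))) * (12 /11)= 0.28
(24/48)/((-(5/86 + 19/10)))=-0.26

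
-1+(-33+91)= 57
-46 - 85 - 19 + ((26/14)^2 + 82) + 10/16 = -25059/392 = -63.93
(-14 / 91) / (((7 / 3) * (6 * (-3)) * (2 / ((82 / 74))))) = 41 / 20202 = 0.00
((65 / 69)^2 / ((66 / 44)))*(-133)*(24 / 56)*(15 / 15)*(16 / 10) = -256880 / 4761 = -53.96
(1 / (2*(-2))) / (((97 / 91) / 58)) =-2639 / 194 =-13.60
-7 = -7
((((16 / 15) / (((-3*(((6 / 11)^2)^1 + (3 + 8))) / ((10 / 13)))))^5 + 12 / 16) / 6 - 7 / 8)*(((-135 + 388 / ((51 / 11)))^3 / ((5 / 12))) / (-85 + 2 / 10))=-16882064675673159464320220906522955715 / 5886379614499593529232044723444776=-2867.99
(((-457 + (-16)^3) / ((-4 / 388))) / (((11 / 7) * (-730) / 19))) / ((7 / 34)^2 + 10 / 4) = -33950710234 / 11800085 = -2877.16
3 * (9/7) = 27/7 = 3.86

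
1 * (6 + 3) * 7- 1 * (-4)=67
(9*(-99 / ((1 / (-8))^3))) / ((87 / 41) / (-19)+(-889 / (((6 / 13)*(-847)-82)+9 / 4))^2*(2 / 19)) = 212877873679680000 / 123121065313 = 1729012.60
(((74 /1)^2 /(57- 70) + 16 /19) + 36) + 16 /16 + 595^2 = 87349478 /247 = 353641.61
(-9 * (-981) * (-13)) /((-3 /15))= 573885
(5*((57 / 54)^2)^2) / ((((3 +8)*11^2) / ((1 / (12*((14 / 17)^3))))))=3201335365 / 4600800787968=0.00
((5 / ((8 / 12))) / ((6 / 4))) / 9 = 5 / 9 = 0.56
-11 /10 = -1.10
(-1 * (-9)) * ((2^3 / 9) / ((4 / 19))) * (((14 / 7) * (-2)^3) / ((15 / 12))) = -2432 / 5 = -486.40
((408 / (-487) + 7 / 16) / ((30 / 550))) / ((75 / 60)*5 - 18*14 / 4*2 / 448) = -343090 / 279051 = -1.23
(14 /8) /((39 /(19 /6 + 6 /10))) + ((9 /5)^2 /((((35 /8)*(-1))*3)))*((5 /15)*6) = -265927 /819000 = -0.32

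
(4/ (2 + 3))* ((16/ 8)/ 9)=8/ 45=0.18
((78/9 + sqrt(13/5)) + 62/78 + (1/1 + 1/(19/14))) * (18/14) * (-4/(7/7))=-99576/1729 - 36 * sqrt(65)/35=-65.88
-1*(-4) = 4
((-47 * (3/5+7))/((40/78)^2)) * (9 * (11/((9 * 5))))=-14940783/5000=-2988.16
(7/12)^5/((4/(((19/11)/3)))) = 319333/32845824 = 0.01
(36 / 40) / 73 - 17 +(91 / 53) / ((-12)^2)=-47289001 / 2785680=-16.98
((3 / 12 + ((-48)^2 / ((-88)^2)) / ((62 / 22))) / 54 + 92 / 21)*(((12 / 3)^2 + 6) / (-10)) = -2262179 / 234360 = -9.65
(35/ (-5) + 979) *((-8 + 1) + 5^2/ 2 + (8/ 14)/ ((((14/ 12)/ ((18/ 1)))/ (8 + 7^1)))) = 6560514/ 49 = 133888.04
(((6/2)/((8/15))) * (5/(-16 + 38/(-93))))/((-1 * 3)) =6975/12208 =0.57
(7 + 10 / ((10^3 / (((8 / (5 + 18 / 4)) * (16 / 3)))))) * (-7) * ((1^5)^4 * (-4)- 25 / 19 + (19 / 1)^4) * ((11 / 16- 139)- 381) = 722865582067643 / 216600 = 3337329557.10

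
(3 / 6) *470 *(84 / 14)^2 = 8460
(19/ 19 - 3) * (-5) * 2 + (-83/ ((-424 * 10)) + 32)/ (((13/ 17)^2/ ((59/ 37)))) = 2845149313/ 26512720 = 107.31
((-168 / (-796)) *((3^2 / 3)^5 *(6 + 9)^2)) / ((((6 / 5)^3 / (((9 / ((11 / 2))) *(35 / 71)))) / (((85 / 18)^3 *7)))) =3970709.23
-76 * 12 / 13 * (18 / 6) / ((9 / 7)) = -2128 / 13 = -163.69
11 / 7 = 1.57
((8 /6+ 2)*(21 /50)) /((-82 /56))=-196 /205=-0.96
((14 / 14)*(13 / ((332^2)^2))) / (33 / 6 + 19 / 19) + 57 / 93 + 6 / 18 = 534570527837 / 564943853184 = 0.95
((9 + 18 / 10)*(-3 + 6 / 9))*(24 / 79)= -3024 / 395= -7.66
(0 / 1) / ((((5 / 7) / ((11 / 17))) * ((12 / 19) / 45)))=0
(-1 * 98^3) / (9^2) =-941192 / 81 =-11619.65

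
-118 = -118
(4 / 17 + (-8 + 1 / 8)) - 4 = -1583 / 136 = -11.64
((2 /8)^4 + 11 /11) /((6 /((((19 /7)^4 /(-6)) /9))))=-33492497 /199148544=-0.17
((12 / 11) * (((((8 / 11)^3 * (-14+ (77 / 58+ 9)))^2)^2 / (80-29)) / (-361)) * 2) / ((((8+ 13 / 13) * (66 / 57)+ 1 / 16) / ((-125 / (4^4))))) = 552533090333884416000 / 25135150181145456334025011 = 0.00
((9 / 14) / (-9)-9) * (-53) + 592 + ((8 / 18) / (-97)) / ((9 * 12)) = 354012835 / 329994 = 1072.79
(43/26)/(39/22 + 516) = 473/148083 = 0.00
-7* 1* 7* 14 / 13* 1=-686 / 13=-52.77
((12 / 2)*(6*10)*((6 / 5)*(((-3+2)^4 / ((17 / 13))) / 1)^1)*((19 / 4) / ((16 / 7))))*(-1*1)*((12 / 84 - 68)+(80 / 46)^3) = 35554606425 / 827356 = 42973.77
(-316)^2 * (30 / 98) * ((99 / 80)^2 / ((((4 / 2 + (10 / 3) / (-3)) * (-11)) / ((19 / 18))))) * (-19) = 6022271673 / 62720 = 96018.36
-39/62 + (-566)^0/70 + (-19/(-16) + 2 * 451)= 15668663/17360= 902.57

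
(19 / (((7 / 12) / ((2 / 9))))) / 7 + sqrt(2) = 2.45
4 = 4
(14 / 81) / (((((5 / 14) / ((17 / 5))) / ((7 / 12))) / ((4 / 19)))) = 23324 / 115425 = 0.20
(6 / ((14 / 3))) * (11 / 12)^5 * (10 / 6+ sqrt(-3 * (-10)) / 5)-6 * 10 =-34031225 / 580608+ 161051 * sqrt(30) / 967680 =-57.70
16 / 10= 8 / 5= 1.60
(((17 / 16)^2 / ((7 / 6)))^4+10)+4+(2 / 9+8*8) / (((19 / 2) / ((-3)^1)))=-198528771583351 / 36737271201792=-5.40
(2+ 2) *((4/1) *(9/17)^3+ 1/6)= 44818/14739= 3.04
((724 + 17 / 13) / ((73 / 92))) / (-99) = -289156 / 31317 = -9.23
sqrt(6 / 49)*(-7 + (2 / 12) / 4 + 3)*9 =-285*sqrt(6) / 56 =-12.47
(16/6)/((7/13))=104/21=4.95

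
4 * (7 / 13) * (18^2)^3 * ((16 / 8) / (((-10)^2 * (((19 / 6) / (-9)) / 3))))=-77139724032 / 6175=-12492263.00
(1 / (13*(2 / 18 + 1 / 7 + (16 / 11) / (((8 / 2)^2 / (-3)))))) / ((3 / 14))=-3234 / 169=-19.14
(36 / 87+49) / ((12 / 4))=1433 / 87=16.47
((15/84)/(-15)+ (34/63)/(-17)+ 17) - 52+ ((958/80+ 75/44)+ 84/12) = -398173/27720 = -14.36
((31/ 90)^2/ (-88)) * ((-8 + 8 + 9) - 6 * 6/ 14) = -961/ 110880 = -0.01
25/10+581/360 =1481/360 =4.11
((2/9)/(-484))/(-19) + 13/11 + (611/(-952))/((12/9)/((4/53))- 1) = 1126059997/984891600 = 1.14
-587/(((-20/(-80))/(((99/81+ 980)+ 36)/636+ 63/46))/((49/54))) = -6325.67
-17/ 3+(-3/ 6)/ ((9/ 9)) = -37/ 6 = -6.17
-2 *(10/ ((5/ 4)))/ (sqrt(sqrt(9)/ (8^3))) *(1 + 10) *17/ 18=-23936 *sqrt(6)/ 27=-2171.52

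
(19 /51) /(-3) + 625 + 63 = 105245 /153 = 687.88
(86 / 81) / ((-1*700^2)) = -43 / 19845000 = -0.00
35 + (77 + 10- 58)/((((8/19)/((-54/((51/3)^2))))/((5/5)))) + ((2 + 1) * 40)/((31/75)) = 11197073/35836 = 312.45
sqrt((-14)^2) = 14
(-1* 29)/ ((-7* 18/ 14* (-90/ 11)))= -319/ 810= -0.39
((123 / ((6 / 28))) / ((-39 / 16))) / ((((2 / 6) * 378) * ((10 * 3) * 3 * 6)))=-164 / 47385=-0.00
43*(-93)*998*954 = -3807415908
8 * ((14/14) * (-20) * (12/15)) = -128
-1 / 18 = -0.06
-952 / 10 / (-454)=238 / 1135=0.21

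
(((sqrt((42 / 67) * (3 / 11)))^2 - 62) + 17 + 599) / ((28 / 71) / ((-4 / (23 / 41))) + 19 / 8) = 9511378112 / 39813477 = 238.90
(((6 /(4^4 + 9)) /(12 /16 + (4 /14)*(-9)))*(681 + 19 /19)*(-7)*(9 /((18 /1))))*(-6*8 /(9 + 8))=-83.78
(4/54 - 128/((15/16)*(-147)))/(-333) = -6634/2202795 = -0.00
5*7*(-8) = -280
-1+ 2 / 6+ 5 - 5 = -2 / 3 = -0.67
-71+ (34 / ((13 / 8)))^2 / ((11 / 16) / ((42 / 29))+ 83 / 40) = 145790807 / 1447823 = 100.70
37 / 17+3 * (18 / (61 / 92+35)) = 12109 / 3281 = 3.69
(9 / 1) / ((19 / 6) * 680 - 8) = 27 / 6436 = 0.00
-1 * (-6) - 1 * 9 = -3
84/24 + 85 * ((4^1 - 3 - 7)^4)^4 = 239794342133763.50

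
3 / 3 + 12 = 13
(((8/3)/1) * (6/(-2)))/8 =-1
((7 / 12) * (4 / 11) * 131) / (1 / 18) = 5502 / 11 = 500.18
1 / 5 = 0.20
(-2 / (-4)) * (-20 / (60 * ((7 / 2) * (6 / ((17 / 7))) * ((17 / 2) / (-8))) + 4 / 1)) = 40 / 2189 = 0.02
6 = 6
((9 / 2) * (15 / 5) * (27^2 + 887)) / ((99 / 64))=155136 / 11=14103.27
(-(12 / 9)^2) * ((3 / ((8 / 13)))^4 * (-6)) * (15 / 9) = 1285245 / 128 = 10040.98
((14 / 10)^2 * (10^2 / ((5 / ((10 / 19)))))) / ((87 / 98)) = 38416 / 1653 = 23.24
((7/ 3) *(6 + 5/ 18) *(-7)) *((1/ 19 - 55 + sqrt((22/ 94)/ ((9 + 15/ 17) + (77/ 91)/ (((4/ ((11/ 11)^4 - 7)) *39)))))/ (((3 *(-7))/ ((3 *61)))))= -48959.77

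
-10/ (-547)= 10/ 547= 0.02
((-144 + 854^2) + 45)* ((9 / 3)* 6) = 13125906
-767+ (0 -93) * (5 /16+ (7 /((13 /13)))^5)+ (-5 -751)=-1564603.06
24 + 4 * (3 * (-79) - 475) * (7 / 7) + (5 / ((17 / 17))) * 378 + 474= -460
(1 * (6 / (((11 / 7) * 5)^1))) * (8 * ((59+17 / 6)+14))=5096 / 11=463.27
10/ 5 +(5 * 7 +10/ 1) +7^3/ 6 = 625/ 6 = 104.17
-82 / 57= -1.44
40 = 40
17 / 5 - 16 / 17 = 209 / 85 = 2.46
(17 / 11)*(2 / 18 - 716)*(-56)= 6133736 / 99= 61956.93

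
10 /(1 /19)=190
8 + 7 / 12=103 / 12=8.58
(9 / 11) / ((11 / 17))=153 / 121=1.26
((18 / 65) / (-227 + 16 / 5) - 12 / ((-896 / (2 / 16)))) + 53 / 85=460861199 / 738599680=0.62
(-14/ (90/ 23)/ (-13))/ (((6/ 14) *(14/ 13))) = 161/ 270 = 0.60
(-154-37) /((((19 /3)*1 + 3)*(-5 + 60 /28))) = 573 /80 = 7.16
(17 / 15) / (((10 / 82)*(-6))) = -697 / 450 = -1.55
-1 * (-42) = 42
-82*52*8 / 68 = -501.65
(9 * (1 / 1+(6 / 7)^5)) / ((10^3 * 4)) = 221247 / 67228000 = 0.00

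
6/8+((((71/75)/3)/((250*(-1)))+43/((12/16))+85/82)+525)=2694247303/4612500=584.12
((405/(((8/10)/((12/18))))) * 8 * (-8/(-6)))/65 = 720/13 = 55.38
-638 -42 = -680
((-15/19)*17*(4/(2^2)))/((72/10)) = -425/228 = -1.86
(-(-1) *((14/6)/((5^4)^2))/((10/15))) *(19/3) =133/2343750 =0.00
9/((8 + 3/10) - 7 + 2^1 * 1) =30/11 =2.73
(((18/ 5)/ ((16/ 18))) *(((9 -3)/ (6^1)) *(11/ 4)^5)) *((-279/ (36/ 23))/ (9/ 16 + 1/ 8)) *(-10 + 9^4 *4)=-11091232464741/ 2560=-4332512681.54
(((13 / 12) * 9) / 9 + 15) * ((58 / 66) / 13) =5597 / 5148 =1.09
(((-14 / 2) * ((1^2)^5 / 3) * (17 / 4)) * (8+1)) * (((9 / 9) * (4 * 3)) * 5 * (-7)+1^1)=149583 / 4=37395.75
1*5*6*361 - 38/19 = 10828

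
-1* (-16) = 16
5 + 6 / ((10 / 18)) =79 / 5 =15.80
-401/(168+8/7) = -2807/1184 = -2.37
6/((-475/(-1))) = 0.01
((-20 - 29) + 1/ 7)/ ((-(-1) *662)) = -171/ 2317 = -0.07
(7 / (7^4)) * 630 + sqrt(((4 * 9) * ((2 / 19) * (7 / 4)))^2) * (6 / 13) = 59274 / 12103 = 4.90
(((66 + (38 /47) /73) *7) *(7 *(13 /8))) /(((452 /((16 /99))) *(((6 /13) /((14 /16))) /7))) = 22975046549 /921182328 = 24.94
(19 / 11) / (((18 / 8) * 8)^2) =19 / 3564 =0.01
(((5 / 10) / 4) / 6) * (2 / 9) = 1 / 216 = 0.00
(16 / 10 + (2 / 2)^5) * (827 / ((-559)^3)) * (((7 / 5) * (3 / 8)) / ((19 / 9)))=-156303 / 51059395400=-0.00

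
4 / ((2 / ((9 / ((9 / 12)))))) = 24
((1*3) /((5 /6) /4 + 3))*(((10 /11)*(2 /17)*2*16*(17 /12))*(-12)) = -46080 /847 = -54.40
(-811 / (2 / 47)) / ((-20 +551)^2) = -38117 / 563922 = -0.07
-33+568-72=463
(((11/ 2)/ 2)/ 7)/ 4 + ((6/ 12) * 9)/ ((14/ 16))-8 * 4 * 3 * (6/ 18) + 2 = -2773/ 112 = -24.76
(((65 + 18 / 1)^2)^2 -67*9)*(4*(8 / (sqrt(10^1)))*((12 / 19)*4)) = 1213233702.54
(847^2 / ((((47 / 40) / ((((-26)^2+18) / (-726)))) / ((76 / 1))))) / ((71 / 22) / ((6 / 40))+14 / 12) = -137596437440 / 70359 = -1955633.78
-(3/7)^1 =-3/7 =-0.43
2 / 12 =1 / 6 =0.17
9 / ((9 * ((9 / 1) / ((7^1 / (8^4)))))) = 7 / 36864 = 0.00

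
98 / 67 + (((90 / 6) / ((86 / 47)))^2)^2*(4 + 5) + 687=151484596466507 / 3664954672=41333.28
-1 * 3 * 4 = -12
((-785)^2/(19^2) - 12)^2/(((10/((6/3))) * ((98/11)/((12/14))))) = 12355630433817/223500515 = 55282.34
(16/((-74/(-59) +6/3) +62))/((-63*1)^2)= 472/7640325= 0.00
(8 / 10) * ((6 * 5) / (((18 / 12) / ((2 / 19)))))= 32 / 19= 1.68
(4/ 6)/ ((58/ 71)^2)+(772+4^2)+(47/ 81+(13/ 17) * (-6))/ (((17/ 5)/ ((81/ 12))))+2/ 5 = 11395721411/ 14582940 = 781.44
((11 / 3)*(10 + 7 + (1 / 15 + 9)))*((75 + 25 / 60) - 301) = -11642807 / 540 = -21560.75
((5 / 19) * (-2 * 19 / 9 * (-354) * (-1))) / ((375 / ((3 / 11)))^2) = -236 / 1134375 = -0.00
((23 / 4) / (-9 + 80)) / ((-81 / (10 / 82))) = -115 / 943164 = -0.00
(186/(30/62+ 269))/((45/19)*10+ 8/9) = 492993/17551754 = 0.03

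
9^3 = 729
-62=-62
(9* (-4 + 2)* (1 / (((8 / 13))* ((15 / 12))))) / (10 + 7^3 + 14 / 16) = -936 / 14155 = -0.07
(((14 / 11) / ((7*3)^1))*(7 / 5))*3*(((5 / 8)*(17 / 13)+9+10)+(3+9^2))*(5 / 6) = 25193 / 1144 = 22.02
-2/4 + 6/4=1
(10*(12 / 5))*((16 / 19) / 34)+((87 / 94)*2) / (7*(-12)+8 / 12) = 2171697 / 3795250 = 0.57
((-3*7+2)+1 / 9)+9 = -89 / 9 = -9.89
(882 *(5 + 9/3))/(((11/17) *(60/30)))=59976/11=5452.36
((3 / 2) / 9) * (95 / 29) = 95 / 174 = 0.55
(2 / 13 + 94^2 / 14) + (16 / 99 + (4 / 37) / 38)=3999250042 / 6333327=631.46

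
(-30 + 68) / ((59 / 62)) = 39.93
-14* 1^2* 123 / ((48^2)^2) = -287 / 884736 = -0.00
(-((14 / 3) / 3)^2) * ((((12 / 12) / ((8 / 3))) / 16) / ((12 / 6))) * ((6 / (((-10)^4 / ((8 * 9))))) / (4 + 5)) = -49 / 360000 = -0.00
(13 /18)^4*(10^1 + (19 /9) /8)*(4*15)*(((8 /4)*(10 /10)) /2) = 105532895 /629856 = 167.55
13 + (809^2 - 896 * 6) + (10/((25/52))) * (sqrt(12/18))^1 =104 * sqrt(6)/15 + 649118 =649134.98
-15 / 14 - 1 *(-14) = 181 / 14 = 12.93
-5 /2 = -2.50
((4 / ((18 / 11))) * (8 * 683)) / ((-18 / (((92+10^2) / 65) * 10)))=-7693312 / 351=-21918.27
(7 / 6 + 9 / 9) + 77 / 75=3.19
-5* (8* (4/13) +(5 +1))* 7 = -3850/13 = -296.15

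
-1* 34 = -34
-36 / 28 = -9 / 7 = -1.29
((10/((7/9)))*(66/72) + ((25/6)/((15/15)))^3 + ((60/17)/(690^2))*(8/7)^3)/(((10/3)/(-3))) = -280246872439/3701518800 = -75.71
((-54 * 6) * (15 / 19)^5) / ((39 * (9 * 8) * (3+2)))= -455625 / 64378574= -0.01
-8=-8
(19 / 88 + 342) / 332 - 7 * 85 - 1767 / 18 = -60664327 / 87648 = -692.14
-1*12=-12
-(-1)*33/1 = 33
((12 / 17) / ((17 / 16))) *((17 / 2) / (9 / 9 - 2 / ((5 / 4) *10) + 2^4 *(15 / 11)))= 8800 / 35309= 0.25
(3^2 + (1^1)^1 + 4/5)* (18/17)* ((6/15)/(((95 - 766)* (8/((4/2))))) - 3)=-9783666/285175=-34.31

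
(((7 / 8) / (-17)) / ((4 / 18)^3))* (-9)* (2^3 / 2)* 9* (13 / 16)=5373459 / 4352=1234.71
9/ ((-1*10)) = -9/ 10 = -0.90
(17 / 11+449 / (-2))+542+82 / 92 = 319.94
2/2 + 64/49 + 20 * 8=162.31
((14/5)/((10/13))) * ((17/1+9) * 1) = 2366/25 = 94.64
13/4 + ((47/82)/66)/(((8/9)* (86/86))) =47045/14432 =3.26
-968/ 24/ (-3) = 121/ 9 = 13.44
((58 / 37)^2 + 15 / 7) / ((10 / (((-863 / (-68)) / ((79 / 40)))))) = 38043629 / 12869969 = 2.96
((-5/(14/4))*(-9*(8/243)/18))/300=2/25515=0.00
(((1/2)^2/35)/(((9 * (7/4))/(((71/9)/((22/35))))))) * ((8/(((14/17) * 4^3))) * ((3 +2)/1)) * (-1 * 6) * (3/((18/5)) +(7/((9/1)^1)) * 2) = -259505/4191264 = -0.06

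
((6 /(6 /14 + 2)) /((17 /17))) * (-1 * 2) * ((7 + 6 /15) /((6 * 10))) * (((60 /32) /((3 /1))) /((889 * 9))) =-37 /777240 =-0.00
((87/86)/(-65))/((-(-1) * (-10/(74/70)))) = 3219/1956500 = 0.00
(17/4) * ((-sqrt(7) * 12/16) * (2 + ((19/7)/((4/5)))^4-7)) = -3997244595 * sqrt(7)/9834496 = -1075.37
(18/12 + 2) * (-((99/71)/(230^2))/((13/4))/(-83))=693/2026308050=0.00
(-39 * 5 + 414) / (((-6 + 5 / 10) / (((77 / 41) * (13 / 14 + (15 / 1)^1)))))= -1191.15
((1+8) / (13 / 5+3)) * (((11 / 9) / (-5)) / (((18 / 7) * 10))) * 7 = -77 / 720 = -0.11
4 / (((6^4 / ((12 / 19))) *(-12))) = -1 / 6156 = -0.00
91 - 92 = -1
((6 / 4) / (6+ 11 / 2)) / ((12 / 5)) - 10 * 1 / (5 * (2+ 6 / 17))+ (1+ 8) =1887 / 230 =8.20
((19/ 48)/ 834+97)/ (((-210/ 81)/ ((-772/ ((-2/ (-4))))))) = 2248328217/ 38920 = 57767.94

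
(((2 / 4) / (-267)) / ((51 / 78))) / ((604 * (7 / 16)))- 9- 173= -873185638 / 4797723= -182.00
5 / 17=0.29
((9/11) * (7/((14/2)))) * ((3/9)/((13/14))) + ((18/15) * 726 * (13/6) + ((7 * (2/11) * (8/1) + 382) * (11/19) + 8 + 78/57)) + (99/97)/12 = 2124.40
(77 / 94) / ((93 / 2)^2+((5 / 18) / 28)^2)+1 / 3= 25843906535 / 77443703061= 0.33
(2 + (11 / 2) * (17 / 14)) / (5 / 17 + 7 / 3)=12393 / 3752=3.30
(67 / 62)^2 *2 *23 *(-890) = -47809.48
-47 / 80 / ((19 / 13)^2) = -7943 / 28880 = -0.28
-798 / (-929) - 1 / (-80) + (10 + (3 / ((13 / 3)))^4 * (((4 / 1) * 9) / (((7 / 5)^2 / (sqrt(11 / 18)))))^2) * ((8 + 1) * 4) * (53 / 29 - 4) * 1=-94697686875407477 / 21114034563440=-4485.06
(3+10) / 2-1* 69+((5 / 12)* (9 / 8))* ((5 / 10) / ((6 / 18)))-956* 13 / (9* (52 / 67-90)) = -79747823 / 1721664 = -46.32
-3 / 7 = -0.43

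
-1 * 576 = -576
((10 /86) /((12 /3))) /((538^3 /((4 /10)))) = 1 /13391994992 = 0.00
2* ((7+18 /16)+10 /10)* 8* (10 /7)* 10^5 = 146000000 /7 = 20857142.86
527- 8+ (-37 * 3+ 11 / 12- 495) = -86.08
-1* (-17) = 17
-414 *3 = -1242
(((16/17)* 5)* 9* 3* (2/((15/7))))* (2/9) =26.35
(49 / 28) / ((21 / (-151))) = -12.58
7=7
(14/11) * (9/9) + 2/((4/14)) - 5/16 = 1401/176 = 7.96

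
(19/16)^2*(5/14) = 1805/3584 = 0.50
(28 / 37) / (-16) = -7 / 148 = -0.05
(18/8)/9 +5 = 21/4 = 5.25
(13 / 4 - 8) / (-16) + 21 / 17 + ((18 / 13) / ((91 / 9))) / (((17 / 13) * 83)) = 12601219 / 8217664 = 1.53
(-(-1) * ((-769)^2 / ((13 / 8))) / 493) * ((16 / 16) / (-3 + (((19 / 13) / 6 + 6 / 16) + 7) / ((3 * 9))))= -3065615424 / 11287235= -271.60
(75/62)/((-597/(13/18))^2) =4225/2386514664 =0.00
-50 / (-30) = 5 / 3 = 1.67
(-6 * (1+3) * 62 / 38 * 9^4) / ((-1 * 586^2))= 1220346 / 1631131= 0.75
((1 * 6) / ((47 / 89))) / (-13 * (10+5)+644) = 534 / 21103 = 0.03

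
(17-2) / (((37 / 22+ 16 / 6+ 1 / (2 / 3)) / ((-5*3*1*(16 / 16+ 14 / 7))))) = -22275 / 193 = -115.41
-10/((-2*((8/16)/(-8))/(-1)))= 80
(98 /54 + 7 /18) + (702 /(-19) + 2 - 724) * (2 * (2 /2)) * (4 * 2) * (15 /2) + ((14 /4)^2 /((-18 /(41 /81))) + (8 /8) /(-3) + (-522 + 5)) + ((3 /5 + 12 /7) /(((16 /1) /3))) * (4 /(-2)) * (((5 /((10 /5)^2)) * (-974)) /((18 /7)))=-40413119021 /443232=-91178.25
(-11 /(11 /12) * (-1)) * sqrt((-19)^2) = 228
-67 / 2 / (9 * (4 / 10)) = -335 / 36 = -9.31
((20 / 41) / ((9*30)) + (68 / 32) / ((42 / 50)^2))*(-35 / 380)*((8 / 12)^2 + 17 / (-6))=56229337 / 84805056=0.66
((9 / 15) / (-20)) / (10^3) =-3 / 100000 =-0.00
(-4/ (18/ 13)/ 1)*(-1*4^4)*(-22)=-146432/ 9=-16270.22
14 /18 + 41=376 /9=41.78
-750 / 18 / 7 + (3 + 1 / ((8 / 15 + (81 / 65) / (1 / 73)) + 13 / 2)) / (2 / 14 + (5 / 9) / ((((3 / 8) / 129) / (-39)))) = -747830270498 / 125626961397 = -5.95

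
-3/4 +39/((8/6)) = 57/2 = 28.50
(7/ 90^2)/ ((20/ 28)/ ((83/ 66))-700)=-4067/ 3291597000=-0.00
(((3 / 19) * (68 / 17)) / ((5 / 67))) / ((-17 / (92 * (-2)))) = 147936 / 1615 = 91.60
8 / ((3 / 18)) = 48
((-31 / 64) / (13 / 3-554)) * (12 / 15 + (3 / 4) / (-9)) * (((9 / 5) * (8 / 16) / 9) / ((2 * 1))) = 1333 / 42214400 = 0.00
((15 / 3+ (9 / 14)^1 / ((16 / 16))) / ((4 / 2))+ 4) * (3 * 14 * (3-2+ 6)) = 4011 / 2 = 2005.50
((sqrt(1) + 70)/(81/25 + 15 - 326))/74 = -1775/569356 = -0.00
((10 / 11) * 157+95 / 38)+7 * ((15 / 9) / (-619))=5932345 / 40854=145.21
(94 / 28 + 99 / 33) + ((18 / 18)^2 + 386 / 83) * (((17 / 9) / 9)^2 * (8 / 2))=56056403 / 7623882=7.35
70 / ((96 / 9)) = 105 / 16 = 6.56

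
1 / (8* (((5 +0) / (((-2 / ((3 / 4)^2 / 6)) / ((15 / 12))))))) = -32 / 75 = -0.43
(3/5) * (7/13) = 21/65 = 0.32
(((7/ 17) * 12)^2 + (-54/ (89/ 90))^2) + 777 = 8660639289/ 2289169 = 3783.31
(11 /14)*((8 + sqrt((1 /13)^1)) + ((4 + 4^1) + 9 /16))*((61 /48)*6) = 671*sqrt(13) /1456 + 177815 /1792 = 100.89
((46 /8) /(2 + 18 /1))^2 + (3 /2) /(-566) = 144907 /1811200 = 0.08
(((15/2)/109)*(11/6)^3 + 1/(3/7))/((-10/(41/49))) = -1774439/7691040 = -0.23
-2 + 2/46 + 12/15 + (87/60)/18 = -8909/8280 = -1.08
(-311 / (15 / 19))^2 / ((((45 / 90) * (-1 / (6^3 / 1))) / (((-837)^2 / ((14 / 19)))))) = -11154336413133384 / 175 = -63739065217905.05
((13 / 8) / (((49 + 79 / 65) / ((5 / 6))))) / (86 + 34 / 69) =97175 / 311672832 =0.00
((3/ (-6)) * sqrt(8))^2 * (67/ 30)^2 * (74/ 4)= 166093/ 900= 184.55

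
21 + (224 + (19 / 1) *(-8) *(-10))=1765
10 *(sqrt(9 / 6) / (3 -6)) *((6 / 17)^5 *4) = -51840 *sqrt(6) / 1419857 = -0.09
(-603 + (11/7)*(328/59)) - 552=-473407/413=-1146.26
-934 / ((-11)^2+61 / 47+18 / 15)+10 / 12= -6.73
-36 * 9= -324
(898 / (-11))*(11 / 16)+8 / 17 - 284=-46193 / 136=-339.65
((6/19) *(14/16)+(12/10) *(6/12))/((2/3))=999/760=1.31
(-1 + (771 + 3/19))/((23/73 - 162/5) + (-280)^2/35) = 5341045/15311891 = 0.35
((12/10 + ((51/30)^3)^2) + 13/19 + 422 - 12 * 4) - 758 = -6801586189/19000000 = -357.98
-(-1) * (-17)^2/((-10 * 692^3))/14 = -289/46392344320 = -0.00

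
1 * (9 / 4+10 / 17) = 2.84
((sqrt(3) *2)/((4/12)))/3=2 *sqrt(3)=3.46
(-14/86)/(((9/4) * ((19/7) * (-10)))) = 98/36765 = 0.00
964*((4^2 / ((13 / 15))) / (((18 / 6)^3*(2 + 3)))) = 15424 / 117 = 131.83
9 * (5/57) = 15/19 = 0.79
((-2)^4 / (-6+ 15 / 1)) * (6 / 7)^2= 64 / 49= 1.31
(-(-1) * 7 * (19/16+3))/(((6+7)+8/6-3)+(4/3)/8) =2.55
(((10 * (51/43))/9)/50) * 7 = 119/645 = 0.18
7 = 7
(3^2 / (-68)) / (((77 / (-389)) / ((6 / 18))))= 1167 / 5236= 0.22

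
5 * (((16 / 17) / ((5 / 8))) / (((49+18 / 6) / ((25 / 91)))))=800 / 20111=0.04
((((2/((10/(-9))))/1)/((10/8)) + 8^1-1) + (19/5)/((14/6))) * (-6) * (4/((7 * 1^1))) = -24.65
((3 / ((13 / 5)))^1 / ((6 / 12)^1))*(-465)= -13950 / 13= -1073.08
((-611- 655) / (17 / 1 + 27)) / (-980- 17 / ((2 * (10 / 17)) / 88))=3165 / 247676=0.01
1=1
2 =2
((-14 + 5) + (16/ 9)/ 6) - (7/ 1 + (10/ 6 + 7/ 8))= -18.25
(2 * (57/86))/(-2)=-57/86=-0.66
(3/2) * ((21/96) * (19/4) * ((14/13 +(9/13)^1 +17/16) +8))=898947/53248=16.88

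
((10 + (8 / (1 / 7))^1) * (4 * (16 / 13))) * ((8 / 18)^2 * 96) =720896 / 117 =6161.50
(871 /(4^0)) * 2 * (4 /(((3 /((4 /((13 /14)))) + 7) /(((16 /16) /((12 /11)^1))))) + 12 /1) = 28101944 /1293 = 21733.91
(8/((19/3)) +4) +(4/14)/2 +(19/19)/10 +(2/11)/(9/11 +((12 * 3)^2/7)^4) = 45449773307986507/8254567594964250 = 5.51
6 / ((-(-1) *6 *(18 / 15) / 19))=95 / 6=15.83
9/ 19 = 0.47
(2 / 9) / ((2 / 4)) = 4 / 9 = 0.44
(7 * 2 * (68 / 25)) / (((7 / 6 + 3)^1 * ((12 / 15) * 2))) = 5.71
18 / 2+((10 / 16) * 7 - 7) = 51 / 8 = 6.38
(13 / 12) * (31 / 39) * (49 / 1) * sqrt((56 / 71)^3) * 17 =723044 * sqrt(994) / 45369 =502.46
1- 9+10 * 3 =22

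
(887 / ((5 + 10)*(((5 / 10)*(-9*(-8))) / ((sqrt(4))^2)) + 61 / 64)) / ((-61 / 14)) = -113536 / 75823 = -1.50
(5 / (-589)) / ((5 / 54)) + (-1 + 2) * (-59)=-34805 / 589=-59.09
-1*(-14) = 14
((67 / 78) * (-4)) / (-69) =134 / 2691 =0.05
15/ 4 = 3.75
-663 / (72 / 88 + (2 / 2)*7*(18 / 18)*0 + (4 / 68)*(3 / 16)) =-661232 / 827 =-799.56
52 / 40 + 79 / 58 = 386 / 145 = 2.66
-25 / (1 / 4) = -100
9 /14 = 0.64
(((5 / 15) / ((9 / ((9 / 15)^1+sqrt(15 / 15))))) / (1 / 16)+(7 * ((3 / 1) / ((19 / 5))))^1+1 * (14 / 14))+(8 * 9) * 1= 203852 / 2565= 79.47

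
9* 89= 801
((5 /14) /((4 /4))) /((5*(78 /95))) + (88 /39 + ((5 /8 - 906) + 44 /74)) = -24308043 /26936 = -902.44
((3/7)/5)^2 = 9/1225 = 0.01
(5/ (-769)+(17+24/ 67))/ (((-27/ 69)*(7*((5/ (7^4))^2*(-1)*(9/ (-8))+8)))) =-45157115903648/ 57027844427241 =-0.79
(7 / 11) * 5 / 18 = 35 / 198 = 0.18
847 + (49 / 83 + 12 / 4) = 70599 / 83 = 850.59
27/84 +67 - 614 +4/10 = -76479/140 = -546.28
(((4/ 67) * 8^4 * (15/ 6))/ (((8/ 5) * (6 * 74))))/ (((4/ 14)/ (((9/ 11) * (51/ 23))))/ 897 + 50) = 66830400/ 3882964297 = 0.02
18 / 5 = 3.60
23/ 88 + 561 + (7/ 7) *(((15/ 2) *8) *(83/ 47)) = 2759617/ 4136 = 667.22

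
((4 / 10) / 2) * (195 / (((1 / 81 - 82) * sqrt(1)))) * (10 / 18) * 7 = -12285 / 6641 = -1.85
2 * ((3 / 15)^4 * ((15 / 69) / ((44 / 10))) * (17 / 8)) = 17 / 50600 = 0.00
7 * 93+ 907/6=4813/6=802.17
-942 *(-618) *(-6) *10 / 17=-34929360 / 17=-2054668.24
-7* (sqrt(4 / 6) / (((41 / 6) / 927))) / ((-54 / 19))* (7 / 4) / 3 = 95893* sqrt(6) / 1476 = 159.14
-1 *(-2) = 2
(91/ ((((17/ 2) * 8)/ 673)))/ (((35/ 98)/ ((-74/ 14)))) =-2265991/ 170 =-13329.36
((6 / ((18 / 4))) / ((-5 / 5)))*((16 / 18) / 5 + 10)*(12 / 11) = -7328 / 495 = -14.80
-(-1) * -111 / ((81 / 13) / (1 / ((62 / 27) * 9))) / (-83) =0.01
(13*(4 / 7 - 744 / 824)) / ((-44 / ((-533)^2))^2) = -250755281674547 / 1395856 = -179642657.75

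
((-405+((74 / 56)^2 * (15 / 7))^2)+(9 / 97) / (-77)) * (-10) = 62826018393465 / 16068029824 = 3910.00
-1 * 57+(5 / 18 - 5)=-1111 / 18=-61.72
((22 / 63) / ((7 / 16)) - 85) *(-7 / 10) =37133 / 630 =58.94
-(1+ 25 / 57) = -82 / 57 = -1.44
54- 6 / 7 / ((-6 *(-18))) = 6803 / 126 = 53.99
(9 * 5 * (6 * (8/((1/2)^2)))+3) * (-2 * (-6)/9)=11524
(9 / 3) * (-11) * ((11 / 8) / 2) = -363 / 16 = -22.69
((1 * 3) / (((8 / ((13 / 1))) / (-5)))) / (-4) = 195 / 32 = 6.09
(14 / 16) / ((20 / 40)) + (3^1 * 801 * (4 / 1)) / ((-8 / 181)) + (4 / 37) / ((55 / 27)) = -217469.70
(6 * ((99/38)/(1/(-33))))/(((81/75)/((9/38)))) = -81675/722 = -113.12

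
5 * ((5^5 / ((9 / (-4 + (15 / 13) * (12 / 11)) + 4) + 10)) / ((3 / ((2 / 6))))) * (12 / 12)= 6125000 / 37809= 162.00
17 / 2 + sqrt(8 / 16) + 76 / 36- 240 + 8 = -3985 / 18 + sqrt(2) / 2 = -220.68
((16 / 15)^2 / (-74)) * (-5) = 128 / 1665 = 0.08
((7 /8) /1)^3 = 343 /512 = 0.67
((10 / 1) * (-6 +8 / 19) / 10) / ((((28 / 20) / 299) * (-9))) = 158470 / 1197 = 132.39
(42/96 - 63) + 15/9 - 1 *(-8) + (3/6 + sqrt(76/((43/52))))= -42.81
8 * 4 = 32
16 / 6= 8 / 3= 2.67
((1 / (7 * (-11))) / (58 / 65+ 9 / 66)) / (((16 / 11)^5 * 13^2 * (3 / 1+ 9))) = -805255 / 842180591616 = -0.00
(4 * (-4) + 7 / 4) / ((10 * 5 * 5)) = -57 / 1000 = -0.06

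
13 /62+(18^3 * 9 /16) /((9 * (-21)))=-3721 /217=-17.15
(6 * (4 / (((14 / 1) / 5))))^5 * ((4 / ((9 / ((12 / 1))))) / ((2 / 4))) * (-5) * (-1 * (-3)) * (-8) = 995328000000 / 16807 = 59221038.85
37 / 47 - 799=-37516 / 47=-798.21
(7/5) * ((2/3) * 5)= 14/3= 4.67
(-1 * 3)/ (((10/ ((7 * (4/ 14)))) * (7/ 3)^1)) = -0.26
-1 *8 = -8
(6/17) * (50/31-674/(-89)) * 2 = 304128/46903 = 6.48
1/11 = 0.09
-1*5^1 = -5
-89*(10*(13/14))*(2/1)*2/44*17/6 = -98345/462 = -212.87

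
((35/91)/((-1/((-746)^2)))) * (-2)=5565160/13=428089.23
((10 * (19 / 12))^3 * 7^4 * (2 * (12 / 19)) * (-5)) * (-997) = 60011160902.78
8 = 8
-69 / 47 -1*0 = -69 / 47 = -1.47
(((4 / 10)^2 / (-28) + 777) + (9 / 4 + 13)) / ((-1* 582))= -184857 / 135800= -1.36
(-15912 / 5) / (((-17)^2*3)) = -312 / 85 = -3.67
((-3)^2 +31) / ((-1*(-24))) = 1.67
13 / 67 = 0.19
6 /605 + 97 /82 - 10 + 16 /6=-913889 /148830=-6.14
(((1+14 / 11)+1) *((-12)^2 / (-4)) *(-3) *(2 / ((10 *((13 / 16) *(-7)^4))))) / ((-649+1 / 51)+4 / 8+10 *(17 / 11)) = -6345216 / 110845946575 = -0.00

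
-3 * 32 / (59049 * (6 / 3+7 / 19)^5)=-79235168 / 3632067084375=-0.00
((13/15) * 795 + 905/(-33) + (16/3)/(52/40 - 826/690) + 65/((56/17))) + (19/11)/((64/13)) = 769917773/1049664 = 733.49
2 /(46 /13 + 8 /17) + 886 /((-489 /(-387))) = 50668265 /72209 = 701.69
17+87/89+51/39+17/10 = 242799/11570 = 20.99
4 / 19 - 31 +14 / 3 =-26.12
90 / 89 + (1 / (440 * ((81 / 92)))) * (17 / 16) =12865199 / 12687840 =1.01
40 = 40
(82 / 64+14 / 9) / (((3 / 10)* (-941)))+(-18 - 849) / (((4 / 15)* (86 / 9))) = -5947700285 / 17480016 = -340.26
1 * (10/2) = 5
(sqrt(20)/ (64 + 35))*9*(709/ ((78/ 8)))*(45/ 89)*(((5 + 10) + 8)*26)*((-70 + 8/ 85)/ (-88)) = 581377164*sqrt(5)/ 183073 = 7100.99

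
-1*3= -3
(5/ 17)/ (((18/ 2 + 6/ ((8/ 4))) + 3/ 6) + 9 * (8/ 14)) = 70/ 4199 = 0.02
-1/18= -0.06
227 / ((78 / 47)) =10669 / 78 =136.78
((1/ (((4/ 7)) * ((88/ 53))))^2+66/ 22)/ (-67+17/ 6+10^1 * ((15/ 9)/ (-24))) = -4584177/ 72328960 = -0.06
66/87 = 22/29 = 0.76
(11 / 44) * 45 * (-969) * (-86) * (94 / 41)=2149407.44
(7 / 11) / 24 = 7 / 264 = 0.03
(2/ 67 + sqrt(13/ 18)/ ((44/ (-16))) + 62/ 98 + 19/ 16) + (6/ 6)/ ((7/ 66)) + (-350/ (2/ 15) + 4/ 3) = -411670565/ 157584 - 2 *sqrt(26)/ 33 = -2612.70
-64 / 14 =-32 / 7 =-4.57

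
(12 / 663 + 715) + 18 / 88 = 6954825 / 9724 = 715.22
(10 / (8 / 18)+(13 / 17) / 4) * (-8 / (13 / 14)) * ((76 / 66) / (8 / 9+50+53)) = -4925256 / 2272985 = -2.17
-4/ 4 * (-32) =32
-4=-4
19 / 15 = 1.27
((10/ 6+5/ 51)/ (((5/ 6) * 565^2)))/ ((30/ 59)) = 354/ 27134125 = 0.00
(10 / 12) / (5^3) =0.01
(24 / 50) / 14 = 6 / 175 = 0.03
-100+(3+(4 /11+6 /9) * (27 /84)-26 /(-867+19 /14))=-180359497 /1866326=-96.64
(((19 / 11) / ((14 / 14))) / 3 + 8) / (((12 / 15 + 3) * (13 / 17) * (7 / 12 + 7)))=96220 / 247247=0.39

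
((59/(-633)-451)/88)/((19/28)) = -999397/132297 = -7.55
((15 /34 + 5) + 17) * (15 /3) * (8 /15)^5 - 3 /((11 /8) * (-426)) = 4.85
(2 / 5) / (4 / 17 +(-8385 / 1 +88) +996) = -34 / 620565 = -0.00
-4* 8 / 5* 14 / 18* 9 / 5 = -224 / 25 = -8.96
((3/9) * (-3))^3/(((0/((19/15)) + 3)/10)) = -10/3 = -3.33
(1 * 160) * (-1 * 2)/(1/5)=-1600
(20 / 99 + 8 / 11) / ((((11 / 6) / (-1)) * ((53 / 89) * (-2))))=8188 / 19239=0.43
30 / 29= 1.03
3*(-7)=-21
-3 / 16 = -0.19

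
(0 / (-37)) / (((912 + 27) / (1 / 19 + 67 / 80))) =0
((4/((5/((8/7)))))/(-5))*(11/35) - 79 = -484227/6125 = -79.06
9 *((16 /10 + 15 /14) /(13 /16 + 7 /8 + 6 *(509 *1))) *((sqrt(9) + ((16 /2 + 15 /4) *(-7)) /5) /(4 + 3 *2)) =-150909 /14259875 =-0.01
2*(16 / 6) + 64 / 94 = 848 / 141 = 6.01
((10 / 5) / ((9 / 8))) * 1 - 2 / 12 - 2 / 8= 49 / 36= 1.36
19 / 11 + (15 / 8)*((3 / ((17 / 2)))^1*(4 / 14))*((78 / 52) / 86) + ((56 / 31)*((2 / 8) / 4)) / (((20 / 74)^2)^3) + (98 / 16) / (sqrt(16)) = 1022302378496181 / 3489794000000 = 292.94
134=134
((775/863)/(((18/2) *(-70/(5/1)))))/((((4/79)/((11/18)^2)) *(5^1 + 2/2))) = -7408225/845546688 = -0.01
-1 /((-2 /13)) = 13 /2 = 6.50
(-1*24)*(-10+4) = 144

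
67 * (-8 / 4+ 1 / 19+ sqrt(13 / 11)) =-2479 / 19+ 67 * sqrt(143) / 11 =-57.64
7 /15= 0.47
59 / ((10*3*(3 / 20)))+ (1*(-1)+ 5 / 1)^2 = 262 / 9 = 29.11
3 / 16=0.19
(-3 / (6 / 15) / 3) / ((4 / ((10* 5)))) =-125 / 4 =-31.25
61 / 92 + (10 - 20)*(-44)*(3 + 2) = 202461 / 92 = 2200.66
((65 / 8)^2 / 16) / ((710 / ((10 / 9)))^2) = 4225 / 418120704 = 0.00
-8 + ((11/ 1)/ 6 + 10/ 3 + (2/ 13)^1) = -209/ 78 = -2.68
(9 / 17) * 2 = 18 / 17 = 1.06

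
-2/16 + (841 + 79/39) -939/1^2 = -29983/312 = -96.10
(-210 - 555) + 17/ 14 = -10693/ 14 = -763.79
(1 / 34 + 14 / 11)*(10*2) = 4870 / 187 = 26.04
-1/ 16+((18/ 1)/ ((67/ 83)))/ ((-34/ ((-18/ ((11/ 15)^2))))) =48267781/ 2205104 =21.89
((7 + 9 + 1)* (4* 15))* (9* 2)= 18360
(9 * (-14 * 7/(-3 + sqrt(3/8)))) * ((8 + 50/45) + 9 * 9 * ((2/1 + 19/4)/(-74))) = 224861 * sqrt(6)/5106 + 449722/851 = 636.34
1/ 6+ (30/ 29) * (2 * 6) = 2189/ 174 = 12.58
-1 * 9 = -9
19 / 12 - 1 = 7 / 12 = 0.58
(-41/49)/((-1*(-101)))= -41/4949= -0.01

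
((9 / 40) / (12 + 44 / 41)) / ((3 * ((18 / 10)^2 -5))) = -615 / 188672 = -0.00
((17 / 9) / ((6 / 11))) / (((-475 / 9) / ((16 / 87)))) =-1496 / 123975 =-0.01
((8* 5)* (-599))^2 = 574081600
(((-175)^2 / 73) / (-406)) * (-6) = 13125 / 2117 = 6.20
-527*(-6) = 3162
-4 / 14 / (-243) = 2 / 1701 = 0.00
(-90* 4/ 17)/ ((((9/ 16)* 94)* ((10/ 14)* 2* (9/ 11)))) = -2464/ 7191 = -0.34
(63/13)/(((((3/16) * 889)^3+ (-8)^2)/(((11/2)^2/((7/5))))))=5575680/246614382391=0.00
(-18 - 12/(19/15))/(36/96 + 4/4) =-4176/209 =-19.98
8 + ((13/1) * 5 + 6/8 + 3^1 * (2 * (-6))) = 151/4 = 37.75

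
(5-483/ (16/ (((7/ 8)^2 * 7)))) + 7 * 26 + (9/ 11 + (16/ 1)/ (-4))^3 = -9538911/ 1362944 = -7.00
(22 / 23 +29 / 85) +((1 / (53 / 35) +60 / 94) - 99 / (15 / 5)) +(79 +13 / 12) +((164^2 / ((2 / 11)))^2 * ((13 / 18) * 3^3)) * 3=74809779141962944469 / 58438860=1280137551313.68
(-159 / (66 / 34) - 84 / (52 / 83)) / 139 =-30886 / 19877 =-1.55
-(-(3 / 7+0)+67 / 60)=-289 / 420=-0.69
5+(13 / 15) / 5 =388 / 75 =5.17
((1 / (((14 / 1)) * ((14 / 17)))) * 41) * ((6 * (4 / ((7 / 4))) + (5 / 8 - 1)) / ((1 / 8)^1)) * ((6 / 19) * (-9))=-14057793 / 13034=-1078.55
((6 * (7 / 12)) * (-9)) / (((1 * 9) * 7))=-1 / 2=-0.50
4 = 4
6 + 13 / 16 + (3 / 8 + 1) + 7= 243 / 16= 15.19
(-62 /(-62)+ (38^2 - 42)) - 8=1395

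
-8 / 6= -4 / 3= -1.33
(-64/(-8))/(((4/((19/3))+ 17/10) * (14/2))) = 1520/3101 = 0.49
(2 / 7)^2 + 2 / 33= 230 / 1617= 0.14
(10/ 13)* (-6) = -60/ 13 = -4.62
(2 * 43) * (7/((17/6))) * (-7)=-25284/17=-1487.29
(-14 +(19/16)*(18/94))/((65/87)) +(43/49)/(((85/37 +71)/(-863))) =-23356722679/811945680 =-28.77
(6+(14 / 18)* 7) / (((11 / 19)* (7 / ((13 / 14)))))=25441 / 9702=2.62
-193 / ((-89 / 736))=142048 / 89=1596.04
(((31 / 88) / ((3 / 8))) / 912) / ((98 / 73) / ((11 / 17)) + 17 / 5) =11315 / 60140016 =0.00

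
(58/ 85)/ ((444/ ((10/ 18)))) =29/ 33966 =0.00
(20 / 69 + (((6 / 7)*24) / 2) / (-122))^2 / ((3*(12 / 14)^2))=9168784 / 478323387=0.02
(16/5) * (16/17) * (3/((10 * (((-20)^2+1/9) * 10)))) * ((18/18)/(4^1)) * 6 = 2592/7652125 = 0.00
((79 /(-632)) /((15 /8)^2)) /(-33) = 8 /7425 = 0.00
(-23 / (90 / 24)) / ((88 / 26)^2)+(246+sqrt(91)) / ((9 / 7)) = 7 * sqrt(91) / 9+461731 / 2420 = 198.22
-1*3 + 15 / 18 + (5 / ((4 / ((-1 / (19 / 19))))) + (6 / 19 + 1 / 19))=-695 / 228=-3.05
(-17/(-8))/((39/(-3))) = -17/104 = -0.16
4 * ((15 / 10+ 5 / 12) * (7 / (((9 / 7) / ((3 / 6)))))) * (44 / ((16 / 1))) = 12397 / 216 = 57.39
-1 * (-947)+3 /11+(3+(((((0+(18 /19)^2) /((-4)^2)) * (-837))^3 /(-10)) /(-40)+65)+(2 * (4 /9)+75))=99251747307853273 /119233080806400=832.42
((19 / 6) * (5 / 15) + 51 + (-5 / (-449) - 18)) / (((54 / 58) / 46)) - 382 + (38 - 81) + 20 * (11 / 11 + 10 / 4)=1328.15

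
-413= -413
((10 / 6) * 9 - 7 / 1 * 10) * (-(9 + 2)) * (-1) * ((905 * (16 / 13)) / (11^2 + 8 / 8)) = -4380200 / 793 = -5523.58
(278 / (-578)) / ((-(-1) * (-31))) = 139 / 8959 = 0.02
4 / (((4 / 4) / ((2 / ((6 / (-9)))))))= -12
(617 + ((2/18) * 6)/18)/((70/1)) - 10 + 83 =2209/27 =81.81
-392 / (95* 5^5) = -392 / 296875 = -0.00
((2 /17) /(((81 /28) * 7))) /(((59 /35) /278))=77840 /81243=0.96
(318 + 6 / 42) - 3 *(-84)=3991 / 7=570.14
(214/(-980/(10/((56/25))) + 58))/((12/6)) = -0.66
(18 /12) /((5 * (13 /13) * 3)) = 1 /10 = 0.10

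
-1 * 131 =-131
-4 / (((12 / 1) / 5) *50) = -1 / 30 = -0.03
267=267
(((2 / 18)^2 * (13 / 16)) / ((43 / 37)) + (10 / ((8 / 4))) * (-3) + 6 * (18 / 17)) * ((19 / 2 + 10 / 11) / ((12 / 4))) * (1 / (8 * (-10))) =1874099131 / 5002145280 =0.37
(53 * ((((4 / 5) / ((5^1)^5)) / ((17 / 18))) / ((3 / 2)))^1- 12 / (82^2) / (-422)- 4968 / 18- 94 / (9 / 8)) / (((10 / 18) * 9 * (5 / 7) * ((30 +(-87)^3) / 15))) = 4268193413349971 / 1861136998280156250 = 0.00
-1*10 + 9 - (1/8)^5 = -32769/32768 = -1.00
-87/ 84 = -29/ 28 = -1.04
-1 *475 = -475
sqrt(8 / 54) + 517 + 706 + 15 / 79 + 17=2 *sqrt(3) / 9 + 97975 / 79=1240.57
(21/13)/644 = 3/1196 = 0.00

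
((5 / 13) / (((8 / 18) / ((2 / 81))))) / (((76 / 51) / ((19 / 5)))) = 17 / 312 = 0.05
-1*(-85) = 85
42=42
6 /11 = 0.55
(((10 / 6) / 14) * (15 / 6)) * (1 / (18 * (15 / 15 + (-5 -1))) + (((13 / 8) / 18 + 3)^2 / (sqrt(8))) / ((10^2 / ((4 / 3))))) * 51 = -85 / 504 + 3366425 * sqrt(2) / 6967296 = 0.51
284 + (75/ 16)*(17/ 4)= 19451/ 64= 303.92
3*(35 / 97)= 105 / 97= 1.08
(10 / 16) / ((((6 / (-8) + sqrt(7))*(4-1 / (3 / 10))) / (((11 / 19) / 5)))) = 99 / 7828 + 33*sqrt(7) / 1957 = 0.06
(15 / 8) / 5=3 / 8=0.38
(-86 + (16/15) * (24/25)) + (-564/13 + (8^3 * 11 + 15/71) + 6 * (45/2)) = 650582394/115375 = 5638.85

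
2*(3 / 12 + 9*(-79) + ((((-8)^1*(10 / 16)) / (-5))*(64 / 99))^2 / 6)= -83584537 / 58806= -1421.36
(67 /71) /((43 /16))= 1072 /3053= 0.35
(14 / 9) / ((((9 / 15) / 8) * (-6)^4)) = 35 / 2187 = 0.02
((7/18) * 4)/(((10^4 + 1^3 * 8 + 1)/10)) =140/90081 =0.00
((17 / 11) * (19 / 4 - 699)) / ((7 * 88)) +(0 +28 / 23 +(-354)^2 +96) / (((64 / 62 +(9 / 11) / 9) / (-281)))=-7491439166041617 / 238759136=-31376555.02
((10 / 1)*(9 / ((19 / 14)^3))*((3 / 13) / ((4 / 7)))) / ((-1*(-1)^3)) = 1296540 / 89167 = 14.54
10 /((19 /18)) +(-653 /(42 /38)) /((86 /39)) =-2956169 /11438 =-258.45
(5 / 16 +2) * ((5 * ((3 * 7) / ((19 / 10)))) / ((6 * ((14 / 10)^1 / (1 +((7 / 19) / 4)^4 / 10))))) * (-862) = -133007612386675 / 10142101504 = -13114.40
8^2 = 64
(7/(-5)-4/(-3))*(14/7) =-0.13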